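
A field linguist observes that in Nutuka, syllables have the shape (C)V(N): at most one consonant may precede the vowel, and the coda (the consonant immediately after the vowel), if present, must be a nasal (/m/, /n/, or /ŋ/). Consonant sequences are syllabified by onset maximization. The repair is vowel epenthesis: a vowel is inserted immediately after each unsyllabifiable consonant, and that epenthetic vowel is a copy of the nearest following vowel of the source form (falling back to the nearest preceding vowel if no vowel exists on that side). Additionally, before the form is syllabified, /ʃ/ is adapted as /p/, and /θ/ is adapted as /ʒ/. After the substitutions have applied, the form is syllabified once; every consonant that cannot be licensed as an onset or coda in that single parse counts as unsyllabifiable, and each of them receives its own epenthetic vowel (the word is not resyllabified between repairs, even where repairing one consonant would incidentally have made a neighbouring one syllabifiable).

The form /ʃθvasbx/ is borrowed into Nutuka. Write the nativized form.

paʒavasabaxa

Substitution: /ʃ/ → /p/, /θ/ → /ʒ/, giving /pʒvasbx/.
The consonants /p/, /ʒ/, /s/, /b/, /x/ cannot be parsed into a legal (C)V(N) syllable (only a nasal (/m/, /n/, or /ŋ/) is licensed in coda position; onsets are limited to one consonant).
Each unlicensed consonant becomes the onset of a new syllable: /p/ → /pa/, /ʒ/ → /ʒa/, /s/ → /sa/, /b/ → /ba/, /x/ → /xa/.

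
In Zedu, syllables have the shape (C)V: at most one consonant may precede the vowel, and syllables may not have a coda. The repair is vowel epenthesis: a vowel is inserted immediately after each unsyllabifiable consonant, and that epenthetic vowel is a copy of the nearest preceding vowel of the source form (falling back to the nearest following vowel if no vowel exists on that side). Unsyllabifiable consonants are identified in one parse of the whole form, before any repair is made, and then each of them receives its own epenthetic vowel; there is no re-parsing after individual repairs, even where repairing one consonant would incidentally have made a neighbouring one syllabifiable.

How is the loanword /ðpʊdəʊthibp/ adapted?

Under (C)V, the unsyllabifiable consonants are /ð/, /t/, /b/, /p/ (no codas are permitted; onsets are limited to one consonant).
Each unlicensed consonant becomes the onset of a new syllable: /ð/ → /ðʊ/, /t/ → /tʊ/, /b/ → /bi/, /p/ → /pi/.

ðʊpʊdəʊtʊhibipi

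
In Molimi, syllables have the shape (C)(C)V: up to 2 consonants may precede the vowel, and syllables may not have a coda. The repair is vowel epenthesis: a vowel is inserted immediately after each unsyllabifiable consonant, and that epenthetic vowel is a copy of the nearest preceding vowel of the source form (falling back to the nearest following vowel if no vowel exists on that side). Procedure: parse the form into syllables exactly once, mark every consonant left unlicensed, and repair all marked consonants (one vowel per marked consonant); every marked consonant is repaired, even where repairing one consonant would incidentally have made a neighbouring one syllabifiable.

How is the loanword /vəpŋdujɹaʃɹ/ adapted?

Under (C)(C)V, the unsyllabifiable consonants are /p/, /ʃ/, /ɹ/ (no codas are permitted; onsets may contain at most 2 consonants).
Each unlicensed consonant becomes the onset of a new syllable: /p/ → /pə/, /ʃ/ → /ʃa/, /ɹ/ → /ɹa/.

vəpəŋdujɹaʃaɹa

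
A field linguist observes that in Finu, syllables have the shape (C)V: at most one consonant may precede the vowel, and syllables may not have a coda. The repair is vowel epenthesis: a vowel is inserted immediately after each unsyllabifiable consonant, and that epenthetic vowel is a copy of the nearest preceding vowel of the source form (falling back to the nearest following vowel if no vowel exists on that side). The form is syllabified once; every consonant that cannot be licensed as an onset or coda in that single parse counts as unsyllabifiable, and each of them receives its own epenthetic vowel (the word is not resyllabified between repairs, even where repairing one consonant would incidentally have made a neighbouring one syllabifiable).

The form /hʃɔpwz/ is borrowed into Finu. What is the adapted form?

Under (C)V, the unsyllabifiable consonants are /h/, /p/, /w/, /z/ (no codas are permitted; onsets are limited to one consonant).
Inserting the epenthetic vowel yields /h/ → /hɔ/, /p/ → /pɔ/, /w/ → /wɔ/, /z/ → /zɔ/.

hɔʃɔpɔwɔzɔ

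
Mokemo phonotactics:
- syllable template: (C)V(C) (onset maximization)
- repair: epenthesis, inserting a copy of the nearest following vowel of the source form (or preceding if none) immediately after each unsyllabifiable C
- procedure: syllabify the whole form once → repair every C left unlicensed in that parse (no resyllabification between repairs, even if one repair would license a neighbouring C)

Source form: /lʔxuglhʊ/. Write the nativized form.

Syllabifying with onset maximization leaves /l/, /ʔ/, /l/ stranded (at most one coda consonant is licensed; onsets are limited to one consonant).
Epenthesis after each stranded consonant: /l/ → /lu/, /ʔ/ → /ʔu/, /l/ → /lʊ/.

luʔuxuglʊhʊ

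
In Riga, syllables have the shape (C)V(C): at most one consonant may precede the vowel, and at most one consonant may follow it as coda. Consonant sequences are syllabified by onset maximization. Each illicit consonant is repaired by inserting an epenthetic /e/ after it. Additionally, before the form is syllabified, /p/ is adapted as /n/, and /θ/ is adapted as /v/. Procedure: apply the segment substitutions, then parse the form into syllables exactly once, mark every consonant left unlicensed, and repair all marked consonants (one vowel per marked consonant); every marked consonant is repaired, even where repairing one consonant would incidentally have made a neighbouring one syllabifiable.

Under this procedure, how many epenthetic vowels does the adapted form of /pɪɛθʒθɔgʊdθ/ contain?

2

After substitution the input is /nɪɛvʒvɔgʊdv/.
The unsyllabifiable consonants are /ʒ/, /v/; each receives one epenthetic vowel.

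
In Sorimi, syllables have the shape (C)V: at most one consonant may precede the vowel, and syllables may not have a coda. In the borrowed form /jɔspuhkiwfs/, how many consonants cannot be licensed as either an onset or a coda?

Syllabifying with onset maximization leaves /s/, /h/, /w/, /f/, /s/ stranded (no codas are permitted; onsets are limited to one consonant).

5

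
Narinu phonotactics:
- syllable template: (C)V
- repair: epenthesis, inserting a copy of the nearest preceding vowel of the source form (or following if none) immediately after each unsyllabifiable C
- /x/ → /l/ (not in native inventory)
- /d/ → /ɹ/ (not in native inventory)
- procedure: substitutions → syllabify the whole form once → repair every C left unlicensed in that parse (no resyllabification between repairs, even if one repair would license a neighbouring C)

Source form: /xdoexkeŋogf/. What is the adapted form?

Substitution: /x/ → /l/, /d/ → /ɹ/, giving /lɹoelkeŋogf/.
Under (C)V, the unsyllabifiable consonants are /l/, /l/, /g/, /f/ (no codas are permitted; onsets are limited to one consonant).
Epenthesis after each stranded consonant: /l/ → /lo/, /l/ → /le/, /g/ → /go/, /f/ → /fo/.

loɹoelekeŋogofo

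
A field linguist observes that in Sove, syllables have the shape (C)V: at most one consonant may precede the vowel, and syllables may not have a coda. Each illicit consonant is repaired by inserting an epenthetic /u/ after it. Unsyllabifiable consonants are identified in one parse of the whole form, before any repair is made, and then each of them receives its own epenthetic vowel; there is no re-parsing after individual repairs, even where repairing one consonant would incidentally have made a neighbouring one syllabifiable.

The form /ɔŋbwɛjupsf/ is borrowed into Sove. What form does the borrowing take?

Under (C)V, the unsyllabifiable consonants are /ŋ/, /b/, /p/, /s/, /f/ (no codas are permitted; onsets are limited to one consonant).
Each unlicensed consonant becomes the onset of a new syllable: /ŋ/ → /ŋu/, /b/ → /bu/, /p/ → /pu/, /s/ → /su/, /f/ → /fu/.

ɔŋubuwɛjupusufu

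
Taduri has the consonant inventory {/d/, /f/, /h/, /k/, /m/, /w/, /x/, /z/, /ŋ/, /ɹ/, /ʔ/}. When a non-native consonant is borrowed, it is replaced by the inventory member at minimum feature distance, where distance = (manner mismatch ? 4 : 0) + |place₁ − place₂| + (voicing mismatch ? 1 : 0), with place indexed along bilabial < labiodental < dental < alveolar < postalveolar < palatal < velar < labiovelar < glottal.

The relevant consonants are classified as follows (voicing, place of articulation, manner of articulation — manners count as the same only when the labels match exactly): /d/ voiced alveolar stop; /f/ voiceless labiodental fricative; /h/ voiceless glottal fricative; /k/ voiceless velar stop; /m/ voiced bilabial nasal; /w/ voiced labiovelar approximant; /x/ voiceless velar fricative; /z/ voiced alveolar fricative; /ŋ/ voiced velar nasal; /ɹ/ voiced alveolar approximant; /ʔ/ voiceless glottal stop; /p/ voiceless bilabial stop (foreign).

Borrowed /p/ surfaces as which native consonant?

/d/ is closest: same manner (stop), place distance 3 (bilabial→alveolar), voicing differs (+1); total 4. Next closest is /f/ at distance 5.

d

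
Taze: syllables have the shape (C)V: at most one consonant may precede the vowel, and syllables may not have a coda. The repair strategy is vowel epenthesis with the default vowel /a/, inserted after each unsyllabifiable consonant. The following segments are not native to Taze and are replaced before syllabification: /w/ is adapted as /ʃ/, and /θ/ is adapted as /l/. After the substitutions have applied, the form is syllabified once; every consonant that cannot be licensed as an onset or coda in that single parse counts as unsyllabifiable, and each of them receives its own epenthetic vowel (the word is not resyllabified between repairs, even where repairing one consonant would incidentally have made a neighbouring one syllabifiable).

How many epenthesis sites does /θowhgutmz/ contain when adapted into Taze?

After substitution the input is /loʃhgutmz/.
The unsyllabifiable consonants are /ʃ/, /h/, /t/, /m/, /z/; each receives one epenthetic vowel.

5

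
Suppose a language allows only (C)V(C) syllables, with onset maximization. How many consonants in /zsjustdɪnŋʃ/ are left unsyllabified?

Syllabifying with onset maximization leaves /z/, /s/, /t/, /ŋ/, /ʃ/ stranded (at most one coda consonant is licensed; onsets are limited to one consonant).

5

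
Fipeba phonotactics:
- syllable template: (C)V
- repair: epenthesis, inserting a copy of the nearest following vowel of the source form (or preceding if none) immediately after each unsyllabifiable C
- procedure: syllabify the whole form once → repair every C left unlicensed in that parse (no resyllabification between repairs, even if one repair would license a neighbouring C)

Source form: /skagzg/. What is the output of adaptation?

sakagazaga

Under (C)V, the unsyllabifiable consonants are /s/, /g/, /z/, /g/ (no codas are permitted; onsets are limited to one consonant).
Epenthesis after each stranded consonant: /s/ → /sa/, /g/ → /ga/, /z/ → /za/, /g/ → /ga/.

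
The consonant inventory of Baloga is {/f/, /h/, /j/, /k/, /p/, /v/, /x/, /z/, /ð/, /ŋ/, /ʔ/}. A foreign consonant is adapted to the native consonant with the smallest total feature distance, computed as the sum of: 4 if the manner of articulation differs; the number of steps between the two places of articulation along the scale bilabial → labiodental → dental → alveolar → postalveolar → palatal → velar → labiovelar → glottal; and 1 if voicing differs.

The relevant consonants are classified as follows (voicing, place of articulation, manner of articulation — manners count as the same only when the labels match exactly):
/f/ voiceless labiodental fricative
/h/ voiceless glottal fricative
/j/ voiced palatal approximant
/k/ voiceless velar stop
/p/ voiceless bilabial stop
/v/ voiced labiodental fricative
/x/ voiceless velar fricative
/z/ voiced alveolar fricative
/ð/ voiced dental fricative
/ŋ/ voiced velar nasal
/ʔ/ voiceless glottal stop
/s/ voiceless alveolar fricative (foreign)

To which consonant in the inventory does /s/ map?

/z/ is closest: same manner (fricative), place distance 0 (alveolar→alveolar), voicing differs (+1); total 1. Next closest is /f/ at distance 2.

z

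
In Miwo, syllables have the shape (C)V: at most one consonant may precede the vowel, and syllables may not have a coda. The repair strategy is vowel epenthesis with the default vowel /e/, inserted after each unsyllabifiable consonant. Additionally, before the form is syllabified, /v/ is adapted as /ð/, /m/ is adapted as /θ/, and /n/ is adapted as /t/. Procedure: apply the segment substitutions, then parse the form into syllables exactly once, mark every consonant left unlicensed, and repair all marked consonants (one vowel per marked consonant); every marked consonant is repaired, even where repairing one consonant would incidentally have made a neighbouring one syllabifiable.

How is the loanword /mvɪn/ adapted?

Substitution: /m/ → /θ/, /v/ → /ð/, /n/ → /t/, giving /θðɪt/.
Syllabifying with onset maximization leaves /θ/, /t/ stranded (no codas are permitted; onsets are limited to one consonant).
Inserting the epenthetic vowel yields /θ/ → /θe/, /t/ → /te/.

θeðɪte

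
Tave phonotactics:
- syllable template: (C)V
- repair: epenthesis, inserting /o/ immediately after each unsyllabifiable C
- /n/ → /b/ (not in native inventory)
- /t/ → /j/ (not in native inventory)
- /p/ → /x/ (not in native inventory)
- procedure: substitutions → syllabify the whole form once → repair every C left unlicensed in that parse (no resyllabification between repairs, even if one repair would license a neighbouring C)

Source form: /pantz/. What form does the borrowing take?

Substitution: /p/ → /x/, /n/ → /b/, /t/ → /j/, giving /xabjz/.
Under (C)V, the unsyllabifiable consonants are /b/, /j/, /z/ (no codas are permitted; onsets are limited to one consonant).
Inserting the epenthetic vowel yields /b/ → /bo/, /j/ → /jo/, /z/ → /zo/.

xabojozo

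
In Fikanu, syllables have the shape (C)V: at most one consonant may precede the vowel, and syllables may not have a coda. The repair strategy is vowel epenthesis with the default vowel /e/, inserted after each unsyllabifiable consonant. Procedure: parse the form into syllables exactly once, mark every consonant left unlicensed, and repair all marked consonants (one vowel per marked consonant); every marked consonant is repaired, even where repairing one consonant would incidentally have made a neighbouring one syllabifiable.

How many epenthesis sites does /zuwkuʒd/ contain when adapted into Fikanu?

The unsyllabifiable consonants are /w/, /ʒ/, /d/; each receives one epenthetic vowel.

3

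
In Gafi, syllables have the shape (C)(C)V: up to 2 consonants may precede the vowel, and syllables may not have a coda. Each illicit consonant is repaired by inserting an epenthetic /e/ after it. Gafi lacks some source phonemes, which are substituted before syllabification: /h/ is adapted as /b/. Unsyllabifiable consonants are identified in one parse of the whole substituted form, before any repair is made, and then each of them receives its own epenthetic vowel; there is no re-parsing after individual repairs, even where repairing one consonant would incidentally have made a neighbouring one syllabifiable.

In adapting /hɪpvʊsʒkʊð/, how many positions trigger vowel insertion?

After substitution the input is /bɪpvʊsʒkʊð/.
The unsyllabifiable consonants are /s/, /ð/; each receives one epenthetic vowel.

2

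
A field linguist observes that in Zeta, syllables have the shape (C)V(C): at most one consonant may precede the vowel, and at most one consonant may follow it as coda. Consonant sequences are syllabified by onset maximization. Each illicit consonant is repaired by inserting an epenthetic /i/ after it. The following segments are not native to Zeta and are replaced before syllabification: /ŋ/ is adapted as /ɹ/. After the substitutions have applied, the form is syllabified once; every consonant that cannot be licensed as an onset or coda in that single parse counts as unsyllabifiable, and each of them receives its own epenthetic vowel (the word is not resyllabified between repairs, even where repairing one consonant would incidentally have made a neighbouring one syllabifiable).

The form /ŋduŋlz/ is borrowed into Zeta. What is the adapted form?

Substitution: /ŋ/ → /ɹ/, giving /ɹduɹlz/.
Under (C)V(C), the unsyllabifiable consonants are /ɹ/, /l/, /z/ (at most one coda consonant is licensed; onsets are limited to one consonant).
Inserting the epenthetic vowel yields /ɹ/ → /ɹi/, /l/ → /li/, /z/ → /zi/.

ɹiduɹlizi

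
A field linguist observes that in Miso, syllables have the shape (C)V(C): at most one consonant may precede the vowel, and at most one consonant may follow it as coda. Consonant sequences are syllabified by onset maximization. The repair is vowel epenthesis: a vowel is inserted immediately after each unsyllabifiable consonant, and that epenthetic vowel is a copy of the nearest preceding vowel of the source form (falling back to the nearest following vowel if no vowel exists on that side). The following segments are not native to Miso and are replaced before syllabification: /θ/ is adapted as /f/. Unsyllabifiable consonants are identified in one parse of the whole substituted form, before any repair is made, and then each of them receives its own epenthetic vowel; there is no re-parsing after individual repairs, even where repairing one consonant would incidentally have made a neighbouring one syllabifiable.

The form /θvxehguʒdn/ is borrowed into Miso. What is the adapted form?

fevexehguʒdunu

Substitution: /θ/ → /f/, giving /fvxehguʒdn/.
The consonants /f/, /v/, /d/, /n/ cannot be parsed into a legal (C)V(C) syllable (at most one coda consonant is licensed; onsets are limited to one consonant).
Inserting the epenthetic vowel yields /f/ → /fe/, /v/ → /ve/, /d/ → /du/, /n/ → /nu/.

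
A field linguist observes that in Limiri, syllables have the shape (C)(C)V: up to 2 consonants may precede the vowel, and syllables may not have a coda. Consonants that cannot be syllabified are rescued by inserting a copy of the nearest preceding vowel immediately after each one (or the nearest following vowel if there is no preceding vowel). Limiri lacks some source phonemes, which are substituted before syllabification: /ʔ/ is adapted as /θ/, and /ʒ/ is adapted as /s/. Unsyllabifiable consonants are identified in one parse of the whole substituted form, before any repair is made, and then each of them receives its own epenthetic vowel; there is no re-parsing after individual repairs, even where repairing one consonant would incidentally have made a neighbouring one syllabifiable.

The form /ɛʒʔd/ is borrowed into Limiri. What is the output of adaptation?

Substitution: /ʒ/ → /s/, /ʔ/ → /θ/, giving /ɛsθd/.
Under (C)(C)V, the unsyllabifiable consonants are /s/, /θ/, /d/ (no codas are permitted; onsets may contain at most 2 consonants).
Each unlicensed consonant becomes the onset of a new syllable: /s/ → /sɛ/, /θ/ → /θɛ/, /d/ → /dɛ/.

ɛsɛθɛdɛ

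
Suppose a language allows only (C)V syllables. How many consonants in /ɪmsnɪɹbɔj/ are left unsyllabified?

Syllabifying with onset maximization leaves /m/, /s/, /ɹ/, /j/ stranded (no codas are permitted; onsets are limited to one consonant).

4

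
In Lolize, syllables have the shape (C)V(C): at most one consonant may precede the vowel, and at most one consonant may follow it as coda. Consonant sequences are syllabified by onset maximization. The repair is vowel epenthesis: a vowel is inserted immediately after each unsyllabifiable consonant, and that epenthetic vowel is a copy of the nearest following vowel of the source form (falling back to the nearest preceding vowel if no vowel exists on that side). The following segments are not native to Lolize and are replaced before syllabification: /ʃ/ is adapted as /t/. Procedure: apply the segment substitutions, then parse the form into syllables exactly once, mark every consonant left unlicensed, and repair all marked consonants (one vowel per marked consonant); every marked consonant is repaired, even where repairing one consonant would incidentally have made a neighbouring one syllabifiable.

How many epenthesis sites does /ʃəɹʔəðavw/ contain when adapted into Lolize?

1

After substitution the input is /təɹʔəðavw/.
The unsyllabifiable consonants are /w/; each receives one epenthetic vowel.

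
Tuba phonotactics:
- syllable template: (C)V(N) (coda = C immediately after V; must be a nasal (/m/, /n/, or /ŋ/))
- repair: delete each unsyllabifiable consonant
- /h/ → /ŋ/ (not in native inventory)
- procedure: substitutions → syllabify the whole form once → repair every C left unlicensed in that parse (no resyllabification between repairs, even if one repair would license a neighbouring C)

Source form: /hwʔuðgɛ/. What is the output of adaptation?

Substitution: /h/ → /ŋ/, giving /ŋwʔuðgɛ/.
Syllabifying with onset maximization leaves /ŋ/, /w/, /ð/ stranded (only a nasal (/m/, /n/, or /ŋ/) is licensed in coda position; onsets are limited to one consonant).
Deletion applies to /ŋ/, /w/, /ð/.

ʔugɛ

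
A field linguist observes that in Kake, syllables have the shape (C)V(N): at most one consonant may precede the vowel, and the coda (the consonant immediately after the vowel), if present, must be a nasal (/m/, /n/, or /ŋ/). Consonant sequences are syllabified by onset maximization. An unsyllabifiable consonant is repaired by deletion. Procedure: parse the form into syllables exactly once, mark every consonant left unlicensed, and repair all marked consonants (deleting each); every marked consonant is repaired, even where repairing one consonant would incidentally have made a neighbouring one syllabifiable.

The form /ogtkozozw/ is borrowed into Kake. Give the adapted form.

okozo

Syllabifying with onset maximization leaves /g/, /t/, /z/, /w/ stranded (only a nasal (/m/, /n/, or /ŋ/) is licensed in coda position; onsets are limited to one consonant).
Deleting the stranded consonants removes /g/, /t/, /z/, /w/.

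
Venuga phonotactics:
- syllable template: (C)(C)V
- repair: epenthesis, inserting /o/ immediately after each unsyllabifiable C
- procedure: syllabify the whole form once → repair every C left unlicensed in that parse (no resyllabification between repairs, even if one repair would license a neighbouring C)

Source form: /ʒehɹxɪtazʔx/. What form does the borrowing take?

ʒehoɹxɪtazoʔoxo

Under (C)(C)V, the unsyllabifiable consonants are /h/, /z/, /ʔ/, /x/ (no codas are permitted; onsets may contain at most 2 consonants).
Inserting the epenthetic vowel yields /h/ → /ho/, /z/ → /zo/, /ʔ/ → /ʔo/, /x/ → /xo/.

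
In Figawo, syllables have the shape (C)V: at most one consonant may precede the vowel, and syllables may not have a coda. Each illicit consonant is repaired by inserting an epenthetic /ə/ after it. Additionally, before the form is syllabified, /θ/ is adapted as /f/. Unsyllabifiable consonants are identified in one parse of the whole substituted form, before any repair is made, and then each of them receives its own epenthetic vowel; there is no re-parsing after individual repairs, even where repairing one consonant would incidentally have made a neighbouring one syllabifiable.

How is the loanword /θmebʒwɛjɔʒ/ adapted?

fəmebəʒəwɛjɔʒə

Substitution: /θ/ → /f/, giving /fmebʒwɛjɔʒ/.
The consonants /f/, /b/, /ʒ/, /ʒ/ cannot be parsed into a legal (C)V syllable (no codas are permitted; onsets are limited to one consonant).
Each unlicensed consonant becomes the onset of a new syllable: /f/ → /fə/, /b/ → /bə/, /ʒ/ → /ʒə/, /ʒ/ → /ʒə/.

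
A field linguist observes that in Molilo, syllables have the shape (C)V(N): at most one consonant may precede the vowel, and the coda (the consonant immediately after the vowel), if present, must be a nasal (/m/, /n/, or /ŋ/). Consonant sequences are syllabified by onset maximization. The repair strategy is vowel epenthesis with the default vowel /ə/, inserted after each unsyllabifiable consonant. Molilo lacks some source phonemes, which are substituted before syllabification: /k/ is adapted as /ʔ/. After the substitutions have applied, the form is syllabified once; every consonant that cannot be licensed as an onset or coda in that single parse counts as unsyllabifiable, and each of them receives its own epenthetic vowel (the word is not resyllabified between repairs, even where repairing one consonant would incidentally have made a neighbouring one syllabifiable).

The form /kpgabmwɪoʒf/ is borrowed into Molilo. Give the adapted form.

ʔəpəgabəməwɪoʒəfə

Substitution: /k/ → /ʔ/, giving /ʔpgabmwɪoʒf/.
The consonants /ʔ/, /p/, /b/, /m/, /ʒ/, /f/ cannot be parsed into a legal (C)V(N) syllable (only a nasal (/m/, /n/, or /ŋ/) is licensed in coda position; onsets are limited to one consonant).
Epenthesis after each stranded consonant: /ʔ/ → /ʔə/, /p/ → /pə/, /b/ → /bə/, /m/ → /mə/, /ʒ/ → /ʒə/, /f/ → /fə/.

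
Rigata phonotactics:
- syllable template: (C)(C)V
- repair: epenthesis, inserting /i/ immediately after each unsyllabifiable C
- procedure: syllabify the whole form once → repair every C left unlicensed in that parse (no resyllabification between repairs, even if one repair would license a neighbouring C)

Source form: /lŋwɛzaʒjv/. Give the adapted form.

liŋwɛzaʒijivi

Under (C)(C)V, the unsyllabifiable consonants are /l/, /ʒ/, /j/, /v/ (no codas are permitted; onsets may contain at most 2 consonants).
Inserting the epenthetic vowel yields /l/ → /li/, /ʒ/ → /ʒi/, /j/ → /ji/, /v/ → /vi/.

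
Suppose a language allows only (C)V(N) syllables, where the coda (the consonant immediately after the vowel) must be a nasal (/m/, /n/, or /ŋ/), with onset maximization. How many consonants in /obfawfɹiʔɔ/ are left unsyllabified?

3

The consonants /b/, /w/, /f/ cannot be parsed into a legal (C)V(N) syllable (only a nasal (/m/, /n/, or /ŋ/) is licensed in coda position; onsets are limited to one consonant).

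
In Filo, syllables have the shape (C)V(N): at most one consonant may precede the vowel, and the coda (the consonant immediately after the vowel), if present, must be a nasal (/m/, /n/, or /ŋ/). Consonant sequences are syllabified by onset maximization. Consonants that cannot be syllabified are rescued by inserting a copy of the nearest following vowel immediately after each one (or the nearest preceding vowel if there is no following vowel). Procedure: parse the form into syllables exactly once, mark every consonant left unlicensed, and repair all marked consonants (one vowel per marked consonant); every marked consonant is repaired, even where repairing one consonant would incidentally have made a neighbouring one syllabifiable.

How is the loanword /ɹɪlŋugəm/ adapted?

Syllabifying with onset maximization leaves /l/ stranded (only a nasal (/m/, /n/, or /ŋ/) is licensed in coda position; onsets are limited to one consonant).
Epenthesis after each stranded consonant: /l/ → /lu/.

ɹɪluŋugəm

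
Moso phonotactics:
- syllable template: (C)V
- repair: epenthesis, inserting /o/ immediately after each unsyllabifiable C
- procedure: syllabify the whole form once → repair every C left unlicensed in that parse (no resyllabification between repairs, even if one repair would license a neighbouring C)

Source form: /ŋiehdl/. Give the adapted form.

ŋiehodolo

The consonants /h/, /d/, /l/ cannot be parsed into a legal (C)V syllable (no codas are permitted; onsets are limited to one consonant).
Inserting the epenthetic vowel yields /h/ → /ho/, /d/ → /do/, /l/ → /lo/.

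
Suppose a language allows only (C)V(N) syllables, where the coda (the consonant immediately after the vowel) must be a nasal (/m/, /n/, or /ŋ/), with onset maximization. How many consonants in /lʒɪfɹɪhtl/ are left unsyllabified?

The consonants /l/, /f/, /h/, /t/, /l/ cannot be parsed into a legal (C)V(N) syllable (only a nasal (/m/, /n/, or /ŋ/) is licensed in coda position; onsets are limited to one consonant).

5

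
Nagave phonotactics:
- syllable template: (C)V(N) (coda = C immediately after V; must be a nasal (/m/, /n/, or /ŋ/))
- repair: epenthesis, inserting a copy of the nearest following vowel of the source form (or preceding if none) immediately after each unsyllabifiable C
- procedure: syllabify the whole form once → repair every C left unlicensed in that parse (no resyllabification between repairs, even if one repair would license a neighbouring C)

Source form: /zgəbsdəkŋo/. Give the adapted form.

The consonants /z/, /b/, /s/, /k/ cannot be parsed into a legal (C)V(N) syllable (only a nasal (/m/, /n/, or /ŋ/) is licensed in coda position; onsets are limited to one consonant).
Inserting the epenthetic vowel yields /z/ → /zə/, /b/ → /bə/, /s/ → /sə/, /k/ → /ko/.

zəgəbəsədəkoŋo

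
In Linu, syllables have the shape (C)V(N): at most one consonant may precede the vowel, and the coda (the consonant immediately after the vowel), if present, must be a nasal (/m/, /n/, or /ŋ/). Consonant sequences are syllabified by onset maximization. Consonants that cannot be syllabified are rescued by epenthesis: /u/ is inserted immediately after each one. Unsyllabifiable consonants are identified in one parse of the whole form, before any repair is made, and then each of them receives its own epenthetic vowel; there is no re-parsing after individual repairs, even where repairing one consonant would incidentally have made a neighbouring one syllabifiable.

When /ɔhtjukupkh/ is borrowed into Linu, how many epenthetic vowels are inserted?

The unsyllabifiable consonants are /h/, /t/, /p/, /k/, /h/; each receives one epenthetic vowel.

5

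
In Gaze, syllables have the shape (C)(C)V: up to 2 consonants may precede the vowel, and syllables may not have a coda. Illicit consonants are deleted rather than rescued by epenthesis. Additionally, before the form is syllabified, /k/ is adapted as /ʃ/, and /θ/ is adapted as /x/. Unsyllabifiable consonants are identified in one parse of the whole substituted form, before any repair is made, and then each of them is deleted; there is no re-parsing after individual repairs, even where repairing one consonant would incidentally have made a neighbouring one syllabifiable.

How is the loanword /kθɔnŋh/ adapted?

ʃxɔ

Substitution: /k/ → /ʃ/, /θ/ → /x/, giving /ʃxɔnŋh/.
Syllabifying with onset maximization leaves /n/, /ŋ/, /h/ stranded (no codas are permitted; onsets may contain at most 2 consonants).
Each unlicensed consonant is deleted: /n/, /ŋ/, /h/.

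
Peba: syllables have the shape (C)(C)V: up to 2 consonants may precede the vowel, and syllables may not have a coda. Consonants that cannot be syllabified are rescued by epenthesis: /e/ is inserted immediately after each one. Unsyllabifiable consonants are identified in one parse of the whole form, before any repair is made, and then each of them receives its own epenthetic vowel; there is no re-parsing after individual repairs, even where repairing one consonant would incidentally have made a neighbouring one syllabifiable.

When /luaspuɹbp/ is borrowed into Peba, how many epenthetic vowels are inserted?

3

The unsyllabifiable consonants are /ɹ/, /b/, /p/; each receives one epenthetic vowel.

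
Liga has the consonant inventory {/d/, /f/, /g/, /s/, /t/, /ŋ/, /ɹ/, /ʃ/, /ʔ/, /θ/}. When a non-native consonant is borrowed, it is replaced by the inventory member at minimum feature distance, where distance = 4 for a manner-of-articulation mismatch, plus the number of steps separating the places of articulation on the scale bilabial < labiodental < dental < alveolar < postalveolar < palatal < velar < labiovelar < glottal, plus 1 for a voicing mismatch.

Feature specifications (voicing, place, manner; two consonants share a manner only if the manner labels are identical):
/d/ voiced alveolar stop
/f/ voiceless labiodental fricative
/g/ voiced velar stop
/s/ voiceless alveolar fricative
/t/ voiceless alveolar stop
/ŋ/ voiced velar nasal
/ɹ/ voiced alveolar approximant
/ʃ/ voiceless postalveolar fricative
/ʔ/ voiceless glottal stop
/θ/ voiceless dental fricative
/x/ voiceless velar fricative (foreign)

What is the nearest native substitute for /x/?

ʃ

/ʃ/ is closest: same manner (fricative), place distance 2 (velar→postalveolar), same voicing; total 2. Next closest is /s/ at distance 3.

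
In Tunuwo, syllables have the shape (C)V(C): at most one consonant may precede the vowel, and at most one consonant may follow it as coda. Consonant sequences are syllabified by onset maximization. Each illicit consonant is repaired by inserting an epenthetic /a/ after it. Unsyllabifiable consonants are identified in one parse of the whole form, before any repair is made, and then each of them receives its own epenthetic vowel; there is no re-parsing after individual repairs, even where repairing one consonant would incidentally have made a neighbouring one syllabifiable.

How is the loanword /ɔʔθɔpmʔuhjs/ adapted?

Syllabifying with onset maximization leaves /m/, /j/, /s/ stranded (at most one coda consonant is licensed; onsets are limited to one consonant).
Each unlicensed consonant becomes the onset of a new syllable: /m/ → /ma/, /j/ → /ja/, /s/ → /sa/.

ɔʔθɔpmaʔuhjasa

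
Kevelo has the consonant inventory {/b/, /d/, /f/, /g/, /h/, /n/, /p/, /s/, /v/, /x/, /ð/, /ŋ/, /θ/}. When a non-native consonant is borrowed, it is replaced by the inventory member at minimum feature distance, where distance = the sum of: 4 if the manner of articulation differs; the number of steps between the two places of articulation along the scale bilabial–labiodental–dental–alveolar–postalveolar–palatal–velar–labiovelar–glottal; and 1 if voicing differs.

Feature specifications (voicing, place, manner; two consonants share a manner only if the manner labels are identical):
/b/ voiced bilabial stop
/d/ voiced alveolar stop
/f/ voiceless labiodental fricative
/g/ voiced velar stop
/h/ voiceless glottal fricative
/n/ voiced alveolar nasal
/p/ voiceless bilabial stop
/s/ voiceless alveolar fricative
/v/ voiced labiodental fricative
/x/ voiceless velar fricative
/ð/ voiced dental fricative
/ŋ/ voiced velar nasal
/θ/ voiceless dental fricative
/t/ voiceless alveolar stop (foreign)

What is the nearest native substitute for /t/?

d

/d/ is closest: same manner (stop), place distance 0 (alveolar→alveolar), voicing differs (+1); total 1. Next closest is /p/ at distance 3.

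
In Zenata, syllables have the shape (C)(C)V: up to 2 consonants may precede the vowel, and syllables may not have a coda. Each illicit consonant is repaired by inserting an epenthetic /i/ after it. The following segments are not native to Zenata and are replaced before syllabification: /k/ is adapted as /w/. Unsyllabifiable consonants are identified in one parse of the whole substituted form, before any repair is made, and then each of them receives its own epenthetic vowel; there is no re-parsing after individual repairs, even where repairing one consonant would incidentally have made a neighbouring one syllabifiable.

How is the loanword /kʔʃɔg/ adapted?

Substitution: /k/ → /w/, giving /wʔʃɔg/.
The consonants /w/, /g/ cannot be parsed into a legal (C)(C)V syllable (no codas are permitted; onsets may contain at most 2 consonants).
Inserting the epenthetic vowel yields /w/ → /wi/, /g/ → /gi/.

wiʔʃɔgi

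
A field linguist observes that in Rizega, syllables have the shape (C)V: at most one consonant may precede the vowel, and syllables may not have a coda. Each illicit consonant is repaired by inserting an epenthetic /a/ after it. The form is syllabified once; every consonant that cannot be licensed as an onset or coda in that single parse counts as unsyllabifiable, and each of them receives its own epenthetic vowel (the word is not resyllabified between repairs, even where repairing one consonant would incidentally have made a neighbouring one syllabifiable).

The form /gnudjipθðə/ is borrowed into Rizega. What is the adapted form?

ganudajipaθaðə

The consonants /g/, /d/, /p/, /θ/ cannot be parsed into a legal (C)V syllable (no codas are permitted; onsets are limited to one consonant).
Epenthesis after each stranded consonant: /g/ → /ga/, /d/ → /da/, /p/ → /pa/, /θ/ → /θa/.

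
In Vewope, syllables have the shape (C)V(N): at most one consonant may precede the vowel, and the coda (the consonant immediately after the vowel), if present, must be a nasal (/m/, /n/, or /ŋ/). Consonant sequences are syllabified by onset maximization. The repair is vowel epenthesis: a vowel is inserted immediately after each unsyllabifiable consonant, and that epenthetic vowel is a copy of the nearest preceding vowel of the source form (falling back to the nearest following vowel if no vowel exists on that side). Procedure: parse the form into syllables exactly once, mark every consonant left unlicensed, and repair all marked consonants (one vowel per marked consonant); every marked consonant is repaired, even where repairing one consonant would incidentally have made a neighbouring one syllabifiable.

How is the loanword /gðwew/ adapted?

geðewewe

The consonants /g/, /ð/, /w/ cannot be parsed into a legal (C)V(N) syllable (only a nasal (/m/, /n/, or /ŋ/) is licensed in coda position; onsets are limited to one consonant).
Epenthesis after each stranded consonant: /g/ → /ge/, /ð/ → /ðe/, /w/ → /we/.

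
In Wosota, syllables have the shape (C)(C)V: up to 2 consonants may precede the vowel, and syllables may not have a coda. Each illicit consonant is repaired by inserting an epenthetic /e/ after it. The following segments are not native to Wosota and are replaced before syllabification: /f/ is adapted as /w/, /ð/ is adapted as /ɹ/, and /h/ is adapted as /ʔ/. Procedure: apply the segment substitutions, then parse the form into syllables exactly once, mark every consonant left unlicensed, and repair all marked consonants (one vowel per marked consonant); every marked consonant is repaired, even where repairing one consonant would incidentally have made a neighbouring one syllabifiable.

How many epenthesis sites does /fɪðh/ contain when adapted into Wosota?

After substitution the input is /wɪɹʔ/.
The unsyllabifiable consonants are /ɹ/, /ʔ/; each receives one epenthetic vowel.

2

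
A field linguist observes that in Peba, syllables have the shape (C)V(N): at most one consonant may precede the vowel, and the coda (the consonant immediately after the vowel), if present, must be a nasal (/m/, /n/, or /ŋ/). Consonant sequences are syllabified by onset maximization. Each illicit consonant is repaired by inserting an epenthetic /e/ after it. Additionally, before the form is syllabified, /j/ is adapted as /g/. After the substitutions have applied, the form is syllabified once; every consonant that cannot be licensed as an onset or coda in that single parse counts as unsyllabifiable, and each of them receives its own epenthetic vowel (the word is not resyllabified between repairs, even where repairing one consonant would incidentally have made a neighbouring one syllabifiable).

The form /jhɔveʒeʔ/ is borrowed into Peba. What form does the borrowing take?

Substitution: /j/ → /g/, giving /ghɔveʒeʔ/.
The consonants /g/, /ʔ/ cannot be parsed into a legal (C)V(N) syllable (only a nasal (/m/, /n/, or /ŋ/) is licensed in coda position; onsets are limited to one consonant).
Each unlicensed consonant becomes the onset of a new syllable: /g/ → /ge/, /ʔ/ → /ʔe/.

gehɔveʒeʔe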